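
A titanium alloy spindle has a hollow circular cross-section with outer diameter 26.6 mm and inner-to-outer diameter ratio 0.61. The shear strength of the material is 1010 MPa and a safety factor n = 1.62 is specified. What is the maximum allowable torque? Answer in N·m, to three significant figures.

τ_allow = 1010/1.62 = 623.5 MPa.
For a hollow shaft T_allow = τ_allow·πd_o³(1−k⁴)/16 with 1−k⁴ = 0.8615, so πd_o³(1−k⁴)/16 = 3184 mm³.
T_allow = 623.5×3184 = 1.985×10^6 N·mm = 1985 N·m.

T_allow = 1980 N·m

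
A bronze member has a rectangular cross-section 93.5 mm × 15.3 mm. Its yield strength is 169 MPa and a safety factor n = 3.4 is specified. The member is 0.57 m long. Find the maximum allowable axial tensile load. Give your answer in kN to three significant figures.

σ_allow = 169/3.4 = 49.71 MPa.
A = 93.5×15.3 = 1431 mm².
F_allow = σ_allow × A = 49.71×1431 = 71110 N.

F_allow = 71.1 kN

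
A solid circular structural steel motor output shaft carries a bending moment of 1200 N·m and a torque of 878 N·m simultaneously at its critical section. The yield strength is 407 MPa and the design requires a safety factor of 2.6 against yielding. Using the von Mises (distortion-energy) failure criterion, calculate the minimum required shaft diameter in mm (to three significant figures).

σ_allow = σ_y/n = 407/2.6 = 156.5 MPa.
For a solid shaft σ_b = 32M/(πd³) and τ = 16T/(πd³), so the von Mises stress is σ' = (16/πd³)·√(4M²+3T²).
√(4M²+3T²) = √(4×(1.200×10^6)² + 3×(878000)²) = 2.841×10^6 N·mm.
d³ = 16×2.841×10^6/(π×156.5) = 92440 mm³.
d = 45.22 mm.

d = 45.2 mm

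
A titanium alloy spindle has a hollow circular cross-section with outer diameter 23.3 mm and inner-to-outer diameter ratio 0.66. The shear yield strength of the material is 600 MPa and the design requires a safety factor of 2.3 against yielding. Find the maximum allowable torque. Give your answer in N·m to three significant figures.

τ_allow = 600/2.3 = 260.9 MPa.
For a hollow shaft T_allow = τ_allow·πd_o³(1−k⁴)/16 with 1−k⁴ = 0.8103, so πd_o³(1−k⁴)/16 = 2012 mm³.
T_allow = 260.9×2012 = 525000 N·mm = 525.0 N·m.

T_allow = 525 N·m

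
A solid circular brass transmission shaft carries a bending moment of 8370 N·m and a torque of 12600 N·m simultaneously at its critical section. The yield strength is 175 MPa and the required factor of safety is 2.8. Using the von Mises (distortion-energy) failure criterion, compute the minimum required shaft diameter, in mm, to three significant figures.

σ_allow = σ_y/n = 175/2.8 = 62.50 MPa.
For a solid shaft σ_b = 32M/(πd³) and τ = 16T/(πd³), so the von Mises stress is σ' = (16/πd³)·√(4M²+3T²).
√(4M²+3T²) = √(4×(8.370×10^6)² + 3×(1.260×10^7)²) = 2.750×10^7 N·mm.
d³ = 16×2.750×10^7/(π×62.50) = 2.241×10^6 mm³.
d = 130.9 mm.

d = 131 mm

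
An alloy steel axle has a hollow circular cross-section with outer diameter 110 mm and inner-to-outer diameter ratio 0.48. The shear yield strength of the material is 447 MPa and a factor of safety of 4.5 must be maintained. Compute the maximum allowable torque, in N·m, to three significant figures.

τ_allow = 447/4.5 = 99.33 MPa.
For a hollow shaft T_allow = τ_allow·πd_o³(1−k⁴)/16 with 1−k⁴ = 0.9469, so πd_o³(1−k⁴)/16 = 247500 mm³.
T_allow = 99.33×247500 = 2.458×10^7 N·mm = 24580 N·m.

T_allow = 24600 N·m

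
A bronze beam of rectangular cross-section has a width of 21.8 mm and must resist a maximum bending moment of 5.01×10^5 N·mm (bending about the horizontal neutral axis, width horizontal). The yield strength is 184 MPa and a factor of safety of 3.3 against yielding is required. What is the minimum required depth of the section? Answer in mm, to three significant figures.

h = 49.7 mm

σ_allow = 184/3.3 = 55.76 MPa.
For a rectangular section σ = 6M/(bh²), so h² = 6M/(b σ_allow) = 6×501000/(21.8×55.76) = 2473 mm².
h = 49.73 mm.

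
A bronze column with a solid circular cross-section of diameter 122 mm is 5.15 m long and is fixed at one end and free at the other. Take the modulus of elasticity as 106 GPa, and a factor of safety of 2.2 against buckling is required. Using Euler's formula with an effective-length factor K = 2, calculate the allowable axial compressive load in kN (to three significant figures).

I = πd⁴/64 = π×122⁴/64 = 1.087×10^7 mm⁴.
Effective length L_e = KL = 2×5.15 m = 10300 mm.
Euler critical load P_cr = π²EI/L_e² = π²×106000×1.087×10^7/10300² = 107200 N.
P_allow = P_cr/n = 107200/2.2 = 48740 N.

P_allow = 48.7 kN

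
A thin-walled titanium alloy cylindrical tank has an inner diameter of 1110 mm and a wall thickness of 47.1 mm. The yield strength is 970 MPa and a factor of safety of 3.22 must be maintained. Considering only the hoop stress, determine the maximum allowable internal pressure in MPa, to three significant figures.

σ_allow = 970/3.22 = 301.2 MPa.
σ_h = pD/(2t) → p_allow = 2σ_allow t/D = 2×301.2×47.1/1110 = 25.56 MPa.

p_allow = 25.6 MPa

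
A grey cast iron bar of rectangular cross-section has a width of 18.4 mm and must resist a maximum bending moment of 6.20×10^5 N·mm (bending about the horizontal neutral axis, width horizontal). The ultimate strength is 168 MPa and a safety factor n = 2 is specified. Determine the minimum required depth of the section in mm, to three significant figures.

σ_allow = 168/2 = 84.00 MPa.
For a rectangular section σ = 6M/(bh²), so h² = 6M/(b σ_allow) = 6×620000/(18.4×84.00) = 2407 mm².
h = 49.06 mm.

h = 49.1 mm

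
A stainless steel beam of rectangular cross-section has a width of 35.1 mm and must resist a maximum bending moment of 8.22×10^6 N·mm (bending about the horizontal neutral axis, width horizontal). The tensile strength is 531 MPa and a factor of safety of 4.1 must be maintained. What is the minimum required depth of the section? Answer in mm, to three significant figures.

h = 104 mm

σ_allow = 531/4.1 = 129.5 MPa.
For a rectangular section σ = 6M/(bh²), so h² = 6M/(b σ_allow) = 6×8220000/(35.1×129.5) = 10850 mm².
h = 104.2 mm.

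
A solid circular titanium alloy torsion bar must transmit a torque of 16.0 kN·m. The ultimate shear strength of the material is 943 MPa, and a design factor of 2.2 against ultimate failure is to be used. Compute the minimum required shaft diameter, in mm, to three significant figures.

d = 57.5 mm

Allowable shear stress τ_allow = 943/2.2 = 428.6 MPa.
For a solid shaft τ = 16T/(πd³), so d³ = 16T/(π τ_allow) = 16×1.6000×10^7/(π×428.6) = 190100 mm³.
d = (190100)^(1/3) = 57.50 mm.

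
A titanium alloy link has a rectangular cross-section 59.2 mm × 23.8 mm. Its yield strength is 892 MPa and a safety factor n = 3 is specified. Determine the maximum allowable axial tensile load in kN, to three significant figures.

F_allow = 419 kN

σ_allow = 892/3 = 297.3 MPa.
A = 59.2×23.8 = 1409 mm².
F_allow = σ_allow × A = 297.3×1409 = 418900 N.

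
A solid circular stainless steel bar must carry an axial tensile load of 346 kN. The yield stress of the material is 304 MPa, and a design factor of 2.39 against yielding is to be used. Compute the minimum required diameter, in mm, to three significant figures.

d = 58.9 mm

Allowable stress σ_allow = 304/2.39 = 127.2 MPa.
Required area A = F/σ_allow = 346000/127.2 = 2720 mm².
A = πd²/4 → d = √(4A/π) = 58.85 mm.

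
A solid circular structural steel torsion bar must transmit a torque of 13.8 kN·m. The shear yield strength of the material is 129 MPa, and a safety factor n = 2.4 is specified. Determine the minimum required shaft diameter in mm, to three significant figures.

d = 109 mm

Allowable shear stress τ_allow = 129/2.4 = 53.75 MPa.
For a solid shaft τ = 16T/(πd³), so d³ = 16T/(π τ_allow) = 16×1.3800×10^7/(π×53.75) = 1.308×10^6 mm³.
d = (1.308×10^6)^(1/3) = 109.4 mm.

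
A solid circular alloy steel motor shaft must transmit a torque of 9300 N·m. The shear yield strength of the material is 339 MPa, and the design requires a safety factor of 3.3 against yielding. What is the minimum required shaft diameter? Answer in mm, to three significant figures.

Allowable shear stress τ_allow = 339/3.3 = 102.7 MPa.
For a solid shaft τ = 16T/(πd³), so d³ = 16T/(π τ_allow) = 16×9300000/(π×102.7) = 461100 mm³.
d = (461100)^(1/3) = 77.25 mm.

d = 77.3 mm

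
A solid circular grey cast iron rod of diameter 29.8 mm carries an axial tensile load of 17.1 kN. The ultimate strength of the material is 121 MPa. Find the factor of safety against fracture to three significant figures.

A = πd²/4 = 697.5 mm².
σ = F/A = 17100/697.5 = 24.52 MPa.
n = 121/24.52 = 4.935.

n = 4.94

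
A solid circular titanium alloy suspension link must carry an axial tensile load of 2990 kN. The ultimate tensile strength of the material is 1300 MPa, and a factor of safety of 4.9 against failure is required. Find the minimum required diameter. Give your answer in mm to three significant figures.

d = 120 mm

Allowable stress σ_allow = 1300/4.9 = 265.3 MPa.
Required area A = F/σ_allow = 2990000/265.3 = 11270 mm².
A = πd²/4 → d = √(4A/π) = 119.8 mm.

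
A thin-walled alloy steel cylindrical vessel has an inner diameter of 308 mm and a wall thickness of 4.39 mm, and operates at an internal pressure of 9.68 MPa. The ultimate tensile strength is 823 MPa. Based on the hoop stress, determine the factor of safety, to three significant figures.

σ_h = pD/(2t) = 9.68×308/(2×4.39) = 339.6 MPa.
n = 823/339.6 = 2.424.

n = 2.42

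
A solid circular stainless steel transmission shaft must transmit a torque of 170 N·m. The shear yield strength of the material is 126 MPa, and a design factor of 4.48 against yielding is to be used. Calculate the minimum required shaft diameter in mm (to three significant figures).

Allowable shear stress τ_allow = 126/4.48 = 28.12 MPa.
For a solid shaft τ = 16T/(πd³), so d³ = 16T/(π τ_allow) = 16×170000/(π×28.12) = 30780 mm³.
d = (30780)^(1/3) = 31.34 mm.

d = 31.3 mm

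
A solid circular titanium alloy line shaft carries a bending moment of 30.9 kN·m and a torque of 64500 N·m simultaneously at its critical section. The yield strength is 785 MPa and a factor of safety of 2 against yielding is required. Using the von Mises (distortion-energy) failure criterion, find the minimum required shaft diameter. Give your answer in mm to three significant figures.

d = 118 mm

σ_allow = σ_y/n = 785/2 = 392.5 MPa.
For a solid shaft σ_b = 32M/(πd³) and τ = 16T/(πd³), so the von Mises stress is σ' = (16/πd³)·√(4M²+3T²).
√(4M²+3T²) = √(4×(3.090×10^7)² + 3×(6.450×10^7)²) = 1.277×10^8 N·mm.
d³ = 16×1.277×10^8/(π×392.5) = 1.657×10^6 mm³.
d = 118.3 mm.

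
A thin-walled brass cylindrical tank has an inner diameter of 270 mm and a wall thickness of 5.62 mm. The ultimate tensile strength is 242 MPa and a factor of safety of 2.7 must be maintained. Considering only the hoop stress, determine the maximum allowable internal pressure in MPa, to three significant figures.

p_allow = 3.73 MPa

σ_allow = 242/2.7 = 89.63 MPa.
σ_h = pD/(2t) → p_allow = 2σ_allow t/D = 2×89.63×5.62/270 = 3.731 MPa.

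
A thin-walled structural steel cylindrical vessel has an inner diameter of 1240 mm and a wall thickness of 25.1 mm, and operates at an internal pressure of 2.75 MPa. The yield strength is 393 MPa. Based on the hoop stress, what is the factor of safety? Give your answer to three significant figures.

σ_h = pD/(2t) = 2.75×1240/(2×25.1) = 67.93 MPa.
n = 393/67.93 = 5.786.

n = 5.79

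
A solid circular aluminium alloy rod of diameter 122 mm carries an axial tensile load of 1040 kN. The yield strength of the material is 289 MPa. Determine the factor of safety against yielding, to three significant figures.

n = 3.25

A = πd²/4 = 11690 mm².
σ = F/A = 1040000/11690 = 88.97 MPa.
n = 289/88.97 = 3.248.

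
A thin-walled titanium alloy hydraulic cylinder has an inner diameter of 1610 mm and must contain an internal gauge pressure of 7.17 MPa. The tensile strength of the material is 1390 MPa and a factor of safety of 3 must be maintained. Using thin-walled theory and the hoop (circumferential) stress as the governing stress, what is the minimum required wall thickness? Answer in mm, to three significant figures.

t = 12.5 mm

σ_allow = 1390/3 = 463.3 MPa.
Hoop stress σ_h = pD/(2t), so t = pD/(2σ_allow) = 7.17×1610/(2×463.3) = 12.46 mm.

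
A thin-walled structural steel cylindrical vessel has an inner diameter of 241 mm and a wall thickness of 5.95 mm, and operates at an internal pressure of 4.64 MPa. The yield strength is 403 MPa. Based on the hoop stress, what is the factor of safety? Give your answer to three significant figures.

σ_h = pD/(2t) = 4.64×241/(2×5.95) = 93.97 MPa.
n = 403/93.97 = 4.289.

n = 4.29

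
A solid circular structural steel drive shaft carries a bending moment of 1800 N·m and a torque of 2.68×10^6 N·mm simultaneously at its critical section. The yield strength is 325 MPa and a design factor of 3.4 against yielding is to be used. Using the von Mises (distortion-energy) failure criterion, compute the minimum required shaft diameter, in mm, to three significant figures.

d = 67.9 mm

σ_allow = σ_y/n = 325/3.4 = 95.59 MPa.
For a solid shaft σ_b = 32M/(πd³) and τ = 16T/(πd³), so the von Mises stress is σ' = (16/πd³)·√(4M²+3T²).
√(4M²+3T²) = √(4×(1.800×10^6)² + 3×(2.680×10^6)²) = 5.874×10^6 N·mm.
d³ = 16×5.874×10^6/(π×95.59) = 313000 mm³.
d = 67.90 mm.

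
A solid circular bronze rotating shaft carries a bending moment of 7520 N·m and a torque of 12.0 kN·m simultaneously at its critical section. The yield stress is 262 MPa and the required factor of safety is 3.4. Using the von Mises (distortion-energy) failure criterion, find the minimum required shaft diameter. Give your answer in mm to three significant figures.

d = 119 mm

σ_allow = σ_y/n = 262/3.4 = 77.06 MPa.
For a solid shaft σ_b = 32M/(πd³) and τ = 16T/(πd³), so the von Mises stress is σ' = (16/πd³)·√(4M²+3T²).
√(4M²+3T²) = √(4×(7.520×10^6)² + 3×(1.200×10^7)²) = 2.566×10^7 N·mm.
d³ = 16×2.566×10^7/(π×77.06) = 1.696×10^6 mm³.
d = 119.2 mm.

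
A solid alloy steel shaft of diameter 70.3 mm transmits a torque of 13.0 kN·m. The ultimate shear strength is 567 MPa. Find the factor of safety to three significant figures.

τ = 16T/(πd³) = 16×1.3000×10^7/(π×70.3³) = 190.6 MPa.
n = τ_limit/τ = 567/190.6 = 2.975.

n = 2.98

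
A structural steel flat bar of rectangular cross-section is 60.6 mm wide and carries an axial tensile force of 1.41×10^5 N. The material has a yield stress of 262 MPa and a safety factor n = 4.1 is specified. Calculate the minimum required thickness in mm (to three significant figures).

t = 36.4 mm

σ_allow = 262/4.1 = 63.90 MPa.
Required area A = F/σ_allow = 141000/63.90 = 2206 mm².
t = A/w = 2206/60.6 = 36.41 mm.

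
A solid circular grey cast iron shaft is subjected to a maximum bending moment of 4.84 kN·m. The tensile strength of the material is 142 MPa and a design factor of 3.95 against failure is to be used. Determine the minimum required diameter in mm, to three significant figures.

d = 111 mm

σ_allow = 142/3.95 = 35.95 MPa.
For a solid circular section σ = 32M/(πd³), so d³ = 32M/(π σ_allow) = 32×4840000/(π×35.95) = 1.371×10^6 mm³.
d = 111.1 mm.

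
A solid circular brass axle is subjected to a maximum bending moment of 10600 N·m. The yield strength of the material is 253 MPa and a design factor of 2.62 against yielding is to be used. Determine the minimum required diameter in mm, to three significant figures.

d = 104 mm

σ_allow = 253/2.62 = 96.56 MPa.
For a solid circular section σ = 32M/(πd³), so d³ = 32M/(π σ_allow) = 32×1.0600×10^7/(π×96.56) = 1.118×10^6 mm³.
d = 103.8 mm.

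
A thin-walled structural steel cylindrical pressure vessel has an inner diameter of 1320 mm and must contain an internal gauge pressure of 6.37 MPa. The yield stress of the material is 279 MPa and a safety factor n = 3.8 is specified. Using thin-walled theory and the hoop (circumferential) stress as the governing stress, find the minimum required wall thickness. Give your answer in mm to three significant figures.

σ_allow = 279/3.8 = 73.42 MPa.
Hoop stress σ_h = pD/(2t), so t = pD/(2σ_allow) = 6.37×1320/(2×73.42) = 57.26 mm.

t = 57.3 mm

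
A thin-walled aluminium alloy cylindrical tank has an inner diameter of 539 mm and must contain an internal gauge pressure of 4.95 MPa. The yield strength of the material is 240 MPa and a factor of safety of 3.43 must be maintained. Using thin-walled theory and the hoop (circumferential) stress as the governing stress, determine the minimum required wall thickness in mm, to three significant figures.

σ_allow = 240/3.43 = 69.97 MPa.
Hoop stress σ_h = pD/(2t), so t = pD/(2σ_allow) = 4.95×539/(2×69.97) = 19.07 mm.

t = 19.1 mm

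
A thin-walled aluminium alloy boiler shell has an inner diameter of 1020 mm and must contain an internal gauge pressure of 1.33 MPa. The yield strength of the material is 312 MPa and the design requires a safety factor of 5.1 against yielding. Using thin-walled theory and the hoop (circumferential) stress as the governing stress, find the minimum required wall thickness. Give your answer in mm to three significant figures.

σ_allow = 312/5.1 = 61.18 MPa.
Hoop stress σ_h = pD/(2t), so t = pD/(2σ_allow) = 1.33×1020/(2×61.18) = 11.09 mm.

t = 11.1 mm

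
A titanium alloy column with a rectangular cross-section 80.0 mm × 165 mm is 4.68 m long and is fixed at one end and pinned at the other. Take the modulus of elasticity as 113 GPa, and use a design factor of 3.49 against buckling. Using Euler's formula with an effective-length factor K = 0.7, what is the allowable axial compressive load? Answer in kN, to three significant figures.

Buckling occurs about the weak axis: I_min = h·b³/12 = 165×80.0³/12 = 7.040×10^6 mm⁴ (b = 80.0 mm is the smaller dimension).
Effective length L_e = KL = 0.7×4.68 m = 3276 mm.
Euler critical load P_cr = π²EI/L_e² = π²×113000×7.040×10^6/3276² = 731600 N.
P_allow = P_cr/n = 731600/3.49 = 209600 N.

P_allow = 210 kN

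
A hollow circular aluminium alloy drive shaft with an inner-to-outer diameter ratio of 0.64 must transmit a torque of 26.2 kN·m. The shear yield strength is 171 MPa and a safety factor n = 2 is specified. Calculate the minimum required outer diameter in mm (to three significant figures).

d_o = 123 mm

τ_allow = 171/2 = 85.50 MPa.
For a hollow shaft τ = 16T/[πd_o³(1−k⁴)] with k = 0.64, so 1−k⁴ = 0.8322.
d_o³ = 16T/[π τ_allow (1−k⁴)] = 16×2.6200×10^7/(π×85.50×0.8322) = 1.875×10^6 mm³.
d_o = 123.3 mm.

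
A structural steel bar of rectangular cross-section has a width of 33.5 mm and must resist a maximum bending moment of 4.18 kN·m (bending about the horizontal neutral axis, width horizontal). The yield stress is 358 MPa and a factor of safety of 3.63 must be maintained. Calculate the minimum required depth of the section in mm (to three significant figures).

h = 87.1 mm

σ_allow = 358/3.63 = 98.62 MPa.
For a rectangular section σ = 6M/(bh²), so h² = 6M/(b σ_allow) = 6×4180000/(33.5×98.62) = 7591 mm².
h = 87.13 mm.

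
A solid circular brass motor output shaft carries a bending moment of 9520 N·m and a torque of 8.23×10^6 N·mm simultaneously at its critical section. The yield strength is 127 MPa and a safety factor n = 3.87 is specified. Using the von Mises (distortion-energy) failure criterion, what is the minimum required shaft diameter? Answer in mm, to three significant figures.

σ_allow = σ_y/n = 127/3.87 = 32.82 MPa.
For a solid shaft σ_b = 32M/(πd³) and τ = 16T/(πd³), so the von Mises stress is σ' = (16/πd³)·√(4M²+3T²).
√(4M²+3T²) = √(4×(9.520×10^6)² + 3×(8.230×10^6)²) = 2.378×10^7 N·mm.
d³ = 16×2.378×10^7/(π×32.82) = 3.691×10^6 mm³.
d = 154.5 mm.

d = 155 mm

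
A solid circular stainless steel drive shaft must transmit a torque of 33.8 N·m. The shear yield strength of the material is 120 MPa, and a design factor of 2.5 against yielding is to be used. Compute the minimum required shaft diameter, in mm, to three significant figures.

Allowable shear stress τ_allow = 120/2.5 = 48.00 MPa.
For a solid shaft τ = 16T/(πd³), so d³ = 16T/(π τ_allow) = 16×33800/(π×48.00) = 3586 mm³.
d = (3586)^(1/3) = 15.31 mm.

d = 15.3 mm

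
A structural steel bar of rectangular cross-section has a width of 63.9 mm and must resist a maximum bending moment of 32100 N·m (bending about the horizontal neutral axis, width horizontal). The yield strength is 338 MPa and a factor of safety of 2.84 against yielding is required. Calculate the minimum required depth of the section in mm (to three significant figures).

h = 159 mm

σ_allow = 338/2.84 = 119.0 MPa.
For a rectangular section σ = 6M/(bh²), so h² = 6M/(b σ_allow) = 6×3.2100×10^7/(63.9×119.0) = 25330 mm².
h = 159.1 mm.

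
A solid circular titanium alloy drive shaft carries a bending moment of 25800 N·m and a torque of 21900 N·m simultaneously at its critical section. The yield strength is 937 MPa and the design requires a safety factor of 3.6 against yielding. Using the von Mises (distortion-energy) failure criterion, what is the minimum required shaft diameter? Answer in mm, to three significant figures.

σ_allow = σ_y/n = 937/3.6 = 260.3 MPa.
For a solid shaft σ_b = 32M/(πd³) and τ = 16T/(πd³), so the von Mises stress is σ' = (16/πd³)·√(4M²+3T²).
√(4M²+3T²) = √(4×(2.580×10^7)² + 3×(2.190×10^7)²) = 6.404×10^7 N·mm.
d³ = 16×6.404×10^7/(π×260.3) = 1.253×10^6 mm³.
d = 107.8 mm.

d = 108 mm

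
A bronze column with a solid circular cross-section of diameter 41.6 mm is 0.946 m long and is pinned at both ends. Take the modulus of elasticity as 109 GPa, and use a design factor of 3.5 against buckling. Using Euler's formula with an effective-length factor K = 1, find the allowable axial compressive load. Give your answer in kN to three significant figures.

P_allow = 50.5 kN

I = πd⁴/64 = π×41.6⁴/64 = 147000 mm⁴.
Effective length L_e = KL = 1×0.946 m = 946.0 mm.
Euler critical load P_cr = π²EI/L_e² = π²×109000×147000/946.0² = 176700 N.
P_allow = P_cr/n = 176700/3.5 = 50490 N.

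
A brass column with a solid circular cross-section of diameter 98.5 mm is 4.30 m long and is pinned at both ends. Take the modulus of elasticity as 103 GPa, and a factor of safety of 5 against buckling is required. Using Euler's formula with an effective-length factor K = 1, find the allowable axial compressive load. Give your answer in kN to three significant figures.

P_allow = 50.8 kN

I = πd⁴/64 = π×98.5⁴/64 = 4.621×10^6 mm⁴.
Effective length L_e = KL = 1×4.30 m = 4300 mm.
Euler critical load P_cr = π²EI/L_e² = π²×103000×4.621×10^6/4300² = 254000 N.
P_allow = P_cr/n = 254000/5 = 50810 N.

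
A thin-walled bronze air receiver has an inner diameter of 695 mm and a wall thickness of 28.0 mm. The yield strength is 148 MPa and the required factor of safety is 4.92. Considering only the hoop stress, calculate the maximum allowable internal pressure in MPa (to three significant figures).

p_allow = 2.42 MPa

σ_allow = 148/4.92 = 30.08 MPa.
σ_h = pD/(2t) → p_allow = 2σ_allow t/D = 2×30.08×28.0/695 = 2.424 MPa.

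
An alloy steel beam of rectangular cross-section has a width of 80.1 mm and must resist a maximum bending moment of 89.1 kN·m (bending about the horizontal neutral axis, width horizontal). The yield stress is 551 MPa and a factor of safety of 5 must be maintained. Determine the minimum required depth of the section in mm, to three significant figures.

h = 246 mm

σ_allow = 551/5 = 110.2 MPa.
For a rectangular section σ = 6M/(bh²), so h² = 6M/(b σ_allow) = 6×8.9100×10^7/(80.1×110.2) = 60560 mm².
h = 246.1 mm.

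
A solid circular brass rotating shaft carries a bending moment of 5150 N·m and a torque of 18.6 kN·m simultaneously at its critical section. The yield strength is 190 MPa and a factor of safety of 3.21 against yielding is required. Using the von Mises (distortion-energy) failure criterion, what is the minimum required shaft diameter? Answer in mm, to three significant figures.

σ_allow = σ_y/n = 190/3.21 = 59.19 MPa.
For a solid shaft σ_b = 32M/(πd³) and τ = 16T/(πd³), so the von Mises stress is σ' = (16/πd³)·√(4M²+3T²).
√(4M²+3T²) = √(4×(5.150×10^6)² + 3×(1.860×10^7)²) = 3.382×10^7 N·mm.
d³ = 16×3.382×10^7/(π×59.19) = 2.910×10^6 mm³.
d = 142.8 mm.

d = 143 mm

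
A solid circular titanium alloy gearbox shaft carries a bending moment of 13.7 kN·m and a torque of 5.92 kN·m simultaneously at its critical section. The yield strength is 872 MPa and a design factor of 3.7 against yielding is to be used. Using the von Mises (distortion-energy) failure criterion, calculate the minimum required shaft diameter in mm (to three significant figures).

d = 85.8 mm

σ_allow = σ_y/n = 872/3.7 = 235.7 MPa.
For a solid shaft σ_b = 32M/(πd³) and τ = 16T/(πd³), so the von Mises stress is σ' = (16/πd³)·√(4M²+3T²).
√(4M²+3T²) = √(4×(1.370×10^7)² + 3×(5.920×10^6)²) = 2.926×10^7 N·mm.
d³ = 16×2.926×10^7/(π×235.7) = 632200 mm³.
d = 85.83 mm.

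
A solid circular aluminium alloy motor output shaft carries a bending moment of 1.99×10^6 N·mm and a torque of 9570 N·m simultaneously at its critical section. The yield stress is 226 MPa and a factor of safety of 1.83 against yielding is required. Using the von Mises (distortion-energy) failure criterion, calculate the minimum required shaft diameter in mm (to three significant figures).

σ_allow = σ_y/n = 226/1.83 = 123.5 MPa.
For a solid shaft σ_b = 32M/(πd³) and τ = 16T/(πd³), so the von Mises stress is σ' = (16/πd³)·√(4M²+3T²).
√(4M²+3T²) = √(4×(1.990×10^6)² + 3×(9.570×10^6)²) = 1.705×10^7 N·mm.
d³ = 16×1.705×10^7/(π×123.5) = 703000 mm³.
d = 88.92 mm.

d = 88.9 mm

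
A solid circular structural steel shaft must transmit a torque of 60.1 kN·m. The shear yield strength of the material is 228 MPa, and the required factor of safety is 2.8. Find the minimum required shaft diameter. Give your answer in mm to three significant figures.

Allowable shear stress τ_allow = 228/2.8 = 81.43 MPa.
For a solid shaft τ = 16T/(πd³), so d³ = 16T/(π τ_allow) = 16×6.0100×10^7/(π×81.43) = 3.759×10^6 mm³.
d = (3.759×10^6)^(1/3) = 155.5 mm.

d = 155 mm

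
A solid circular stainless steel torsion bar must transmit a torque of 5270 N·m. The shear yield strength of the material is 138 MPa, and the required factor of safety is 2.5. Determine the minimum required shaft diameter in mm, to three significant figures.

Allowable shear stress τ_allow = 138/2.5 = 55.20 MPa.
For a solid shaft τ = 16T/(πd³), so d³ = 16T/(π τ_allow) = 16×5270000/(π×55.20) = 486200 mm³.
d = (486200)^(1/3) = 78.63 mm.

d = 78.6 mm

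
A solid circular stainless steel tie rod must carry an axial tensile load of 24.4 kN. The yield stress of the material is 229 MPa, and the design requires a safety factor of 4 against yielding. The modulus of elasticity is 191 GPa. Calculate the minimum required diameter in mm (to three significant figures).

Allowable stress σ_allow = 229/4 = 57.25 MPa.
Required area A = F/σ_allow = 24400/57.25 = 426.2 mm².
A = πd²/4 → d = √(4A/π) = 23.29 mm.

d = 23.3 mm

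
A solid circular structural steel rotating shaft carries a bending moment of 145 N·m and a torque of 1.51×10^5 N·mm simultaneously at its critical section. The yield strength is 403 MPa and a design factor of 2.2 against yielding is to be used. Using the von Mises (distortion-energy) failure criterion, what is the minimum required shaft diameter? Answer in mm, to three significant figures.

d = 22.1 mm

σ_allow = σ_y/n = 403/2.2 = 183.2 MPa.
For a solid shaft σ_b = 32M/(πd³) and τ = 16T/(πd³), so the von Mises stress is σ' = (16/πd³)·√(4M²+3T²).
√(4M²+3T²) = √(4×(145000)² + 3×(151000)²) = 390500 N·mm.
d³ = 16×390500/(π×183.2) = 10860 mm³.
d = 22.14 mm.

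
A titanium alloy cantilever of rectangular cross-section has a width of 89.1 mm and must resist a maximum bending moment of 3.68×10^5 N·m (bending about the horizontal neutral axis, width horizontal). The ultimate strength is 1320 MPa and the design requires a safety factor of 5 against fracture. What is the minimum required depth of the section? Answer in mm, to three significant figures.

σ_allow = 1320/5 = 264.0 MPa.
For a rectangular section σ = 6M/(bh²), so h² = 6M/(b σ_allow) = 6×3.6800×10^8/(89.1×264.0) = 93870 mm².
h = 306.4 mm.

h = 306 mm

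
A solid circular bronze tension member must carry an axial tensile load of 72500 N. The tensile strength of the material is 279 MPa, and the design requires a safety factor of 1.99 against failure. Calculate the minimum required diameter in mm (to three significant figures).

Allowable stress σ_allow = 279/1.99 = 140.2 MPa.
Required area A = F/σ_allow = 72500/140.2 = 517.1 mm².
A = πd²/4 → d = √(4A/π) = 25.66 mm.

d = 25.7 mm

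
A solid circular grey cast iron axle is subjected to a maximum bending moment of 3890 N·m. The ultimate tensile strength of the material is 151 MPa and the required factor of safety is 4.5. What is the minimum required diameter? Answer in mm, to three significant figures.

σ_allow = 151/4.5 = 33.56 MPa.
For a solid circular section σ = 32M/(πd³), so d³ = 32M/(π σ_allow) = 32×3890000/(π×33.56) = 1.181×10^6 mm³.
d = 105.7 mm.

d = 106 mm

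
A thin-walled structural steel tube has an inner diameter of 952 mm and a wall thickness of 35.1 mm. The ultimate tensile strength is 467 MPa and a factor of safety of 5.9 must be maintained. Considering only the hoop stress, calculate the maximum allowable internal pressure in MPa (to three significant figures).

p_allow = 5.84 MPa

σ_allow = 467/5.9 = 79.15 MPa.
σ_h = pD/(2t) → p_allow = 2σ_allow t/D = 2×79.15×35.1/952 = 5.837 MPa.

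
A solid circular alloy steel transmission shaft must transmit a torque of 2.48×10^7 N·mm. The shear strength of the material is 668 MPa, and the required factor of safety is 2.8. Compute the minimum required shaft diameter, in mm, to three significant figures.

d = 80.9 mm

Allowable shear stress τ_allow = 668/2.8 = 238.6 MPa.
For a solid shaft τ = 16T/(πd³), so d³ = 16T/(π τ_allow) = 16×2.4800×10^7/(π×238.6) = 529400 mm³.
d = (529400)^(1/3) = 80.90 mm.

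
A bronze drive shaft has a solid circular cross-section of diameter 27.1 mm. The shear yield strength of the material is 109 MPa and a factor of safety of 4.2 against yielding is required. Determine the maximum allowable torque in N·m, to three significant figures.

τ_allow = 109/4.2 = 25.95 MPa.
For a solid shaft T_allow = τ_allow·πd³/16; πd³/16 = π×27.1³/16 = 3908 mm³.
T_allow = 25.95×3908 = 101400 N·mm = 101.4 N·m.

T_allow = 101 N·m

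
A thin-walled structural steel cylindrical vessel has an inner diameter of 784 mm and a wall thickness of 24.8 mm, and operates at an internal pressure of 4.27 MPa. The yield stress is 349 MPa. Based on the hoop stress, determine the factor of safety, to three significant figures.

σ_h = pD/(2t) = 4.27×784/(2×24.8) = 67.49 MPa.
n = 349/67.49 = 5.171.

n = 5.17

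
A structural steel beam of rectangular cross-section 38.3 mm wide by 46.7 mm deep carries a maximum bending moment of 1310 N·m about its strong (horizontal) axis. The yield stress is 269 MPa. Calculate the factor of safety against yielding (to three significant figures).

Section modulus S = bh²/6 = 38.3×46.7²/6 = 13920 mm³.
σ = M/S = 1310000/13920 = 94.10 MPa.
n = 269/94.10 = 2.859.

n = 2.86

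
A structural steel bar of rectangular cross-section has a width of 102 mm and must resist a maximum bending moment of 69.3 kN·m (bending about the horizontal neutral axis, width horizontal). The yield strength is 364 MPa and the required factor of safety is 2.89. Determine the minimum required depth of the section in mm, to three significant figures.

σ_allow = 364/2.89 = 126.0 MPa.
For a rectangular section σ = 6M/(bh²), so h² = 6M/(b σ_allow) = 6×6.9300×10^7/(102×126.0) = 32370 mm².
h = 179.9 mm.

h = 180 mm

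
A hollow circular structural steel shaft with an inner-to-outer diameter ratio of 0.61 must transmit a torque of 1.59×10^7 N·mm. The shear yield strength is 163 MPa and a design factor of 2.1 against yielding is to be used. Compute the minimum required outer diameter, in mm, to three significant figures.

τ_allow = 163/2.1 = 77.62 MPa.
For a hollow shaft τ = 16T/[πd_o³(1−k⁴)] with k = 0.61, so 1−k⁴ = 0.8615.
d_o³ = 16T/[π τ_allow (1−k⁴)] = 16×1.5900×10^7/(π×77.62×0.8615) = 1.211×10^6 mm³.
d_o = 106.6 mm.

d_o = 107 mm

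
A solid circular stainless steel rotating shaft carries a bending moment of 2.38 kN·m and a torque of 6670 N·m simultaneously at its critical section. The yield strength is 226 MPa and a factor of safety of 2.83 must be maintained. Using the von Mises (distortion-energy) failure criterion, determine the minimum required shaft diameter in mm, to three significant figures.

σ_allow = σ_y/n = 226/2.83 = 79.86 MPa.
For a solid shaft σ_b = 32M/(πd³) and τ = 16T/(πd³), so the von Mises stress is σ' = (16/πd³)·√(4M²+3T²).
√(4M²+3T²) = √(4×(2.380×10^6)² + 3×(6.670×10^6)²) = 1.249×10^7 N·mm.
d³ = 16×1.249×10^7/(π×79.86) = 796900 mm³.
d = 92.71 mm.

d = 92.7 mm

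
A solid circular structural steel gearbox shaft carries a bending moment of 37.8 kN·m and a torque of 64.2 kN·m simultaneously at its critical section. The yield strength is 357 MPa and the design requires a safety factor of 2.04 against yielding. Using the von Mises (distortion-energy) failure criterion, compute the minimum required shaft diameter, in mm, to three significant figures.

σ_allow = σ_y/n = 357/2.04 = 175.0 MPa.
For a solid shaft σ_b = 32M/(πd³) and τ = 16T/(πd³), so the von Mises stress is σ' = (16/πd³)·√(4M²+3T²).
√(4M²+3T²) = √(4×(3.780×10^7)² + 3×(6.420×10^7)²) = 1.345×10^8 N·mm.
d³ = 16×1.345×10^8/(π×175.0) = 3.913×10^6 mm³.
d = 157.6 mm.

d = 158 mm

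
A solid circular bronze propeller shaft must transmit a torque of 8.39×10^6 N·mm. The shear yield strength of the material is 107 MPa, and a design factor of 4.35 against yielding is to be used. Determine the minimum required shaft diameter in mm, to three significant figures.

Allowable shear stress τ_allow = 107/4.35 = 24.60 MPa.
For a solid shaft τ = 16T/(πd³), so d³ = 16T/(π τ_allow) = 16×8390000/(π×24.60) = 1.737×10^6 mm³.
d = (1.737×10^6)^(1/3) = 120.2 mm.

d = 120 mm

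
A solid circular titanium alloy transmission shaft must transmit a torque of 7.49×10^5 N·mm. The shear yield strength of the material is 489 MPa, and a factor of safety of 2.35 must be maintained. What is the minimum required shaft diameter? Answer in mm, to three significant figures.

d = 26.4 mm

Allowable shear stress τ_allow = 489/2.35 = 208.1 MPa.
For a solid shaft τ = 16T/(πd³), so d³ = 16T/(π τ_allow) = 16×749000/(π×208.1) = 18330 mm³.
d = (18330)^(1/3) = 26.37 mm.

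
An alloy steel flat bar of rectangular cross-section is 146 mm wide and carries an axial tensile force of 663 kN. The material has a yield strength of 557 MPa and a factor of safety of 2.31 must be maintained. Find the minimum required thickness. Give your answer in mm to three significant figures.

t = 18.8 mm

σ_allow = 557/2.31 = 241.1 MPa.
Required area A = F/σ_allow = 663000/241.1 = 2750 mm².
t = A/w = 2750/146 = 18.83 mm.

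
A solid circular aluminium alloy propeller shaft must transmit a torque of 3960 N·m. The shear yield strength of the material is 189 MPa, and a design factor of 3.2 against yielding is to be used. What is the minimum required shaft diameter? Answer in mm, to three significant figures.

d = 69.9 mm

Allowable shear stress τ_allow = 189/3.2 = 59.06 MPa.
For a solid shaft τ = 16T/(πd³), so d³ = 16T/(π τ_allow) = 16×3960000/(π×59.06) = 341500 mm³.
d = (341500)^(1/3) = 69.90 mm.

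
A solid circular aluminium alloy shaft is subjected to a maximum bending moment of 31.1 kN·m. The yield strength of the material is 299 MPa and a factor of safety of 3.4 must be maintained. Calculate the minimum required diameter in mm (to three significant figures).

σ_allow = 299/3.4 = 87.94 MPa.
For a solid circular section σ = 32M/(πd³), so d³ = 32M/(π σ_allow) = 32×3.1100×10^7/(π×87.94) = 3.602×10^6 mm³.
d = 153.3 mm.

d = 153 mm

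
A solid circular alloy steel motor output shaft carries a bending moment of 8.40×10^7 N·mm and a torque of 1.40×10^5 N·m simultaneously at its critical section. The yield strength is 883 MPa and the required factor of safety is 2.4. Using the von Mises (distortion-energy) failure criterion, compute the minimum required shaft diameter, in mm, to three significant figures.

σ_allow = σ_y/n = 883/2.4 = 367.9 MPa.
For a solid shaft σ_b = 32M/(πd³) and τ = 16T/(πd³), so the von Mises stress is σ' = (16/πd³)·√(4M²+3T²).
√(4M²+3T²) = √(4×(8.400×10^7)² + 3×(1.400×10^8)²) = 2.950×10^8 N·mm.
d³ = 16×2.950×10^8/(π×367.9) = 4.084×10^6 mm³.
d = 159.8 mm.

d = 160 mm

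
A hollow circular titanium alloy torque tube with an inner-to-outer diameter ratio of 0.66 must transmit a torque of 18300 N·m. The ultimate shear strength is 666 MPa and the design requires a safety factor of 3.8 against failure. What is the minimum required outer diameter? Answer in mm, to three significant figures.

d_o = 86.9 mm

τ_allow = 666/3.8 = 175.3 MPa.
For a hollow shaft τ = 16T/[πd_o³(1−k⁴)] with k = 0.66, so 1−k⁴ = 0.8103.
d_o³ = 16T/[π τ_allow (1−k⁴)] = 16×1.8300×10^7/(π×175.3×0.8103) = 656300 mm³.
d_o = 86.90 mm.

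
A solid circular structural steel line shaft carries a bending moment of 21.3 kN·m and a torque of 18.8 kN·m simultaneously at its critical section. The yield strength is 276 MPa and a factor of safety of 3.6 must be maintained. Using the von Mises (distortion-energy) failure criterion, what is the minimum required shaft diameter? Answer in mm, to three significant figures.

d = 153 mm

σ_allow = σ_y/n = 276/3.6 = 76.67 MPa.
For a solid shaft σ_b = 32M/(πd³) and τ = 16T/(πd³), so the von Mises stress is σ' = (16/πd³)·√(4M²+3T²).
√(4M²+3T²) = √(4×(2.130×10^7)² + 3×(1.880×10^7)²) = 5.362×10^7 N·mm.
d³ = 16×5.362×10^7/(π×76.67) = 3.562×10^6 mm³.
d = 152.7 mm.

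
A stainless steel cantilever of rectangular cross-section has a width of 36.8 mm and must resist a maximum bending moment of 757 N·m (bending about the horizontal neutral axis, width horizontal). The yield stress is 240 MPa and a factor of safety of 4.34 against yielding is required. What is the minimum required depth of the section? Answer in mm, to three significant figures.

h = 47.2 mm

σ_allow = 240/4.34 = 55.30 MPa.
For a rectangular section σ = 6M/(bh²), so h² = 6M/(b σ_allow) = 6×757000/(36.8×55.30) = 2232 mm².
h = 47.24 mm.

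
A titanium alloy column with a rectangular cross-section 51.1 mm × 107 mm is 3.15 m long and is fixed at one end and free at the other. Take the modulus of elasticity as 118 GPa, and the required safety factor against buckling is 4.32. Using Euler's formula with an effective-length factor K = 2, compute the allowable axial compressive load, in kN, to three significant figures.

P_allow = 8.08 kN

Buckling occurs about the weak axis: I_min = h·b³/12 = 107×51.1³/12 = 1.190×10^6 mm⁴ (b = 51.1 mm is the smaller dimension).
Effective length L_e = KL = 2×3.15 m = 6300 mm.
Euler critical load P_cr = π²EI/L_e² = π²×118000×1.190×10^6/6300² = 34910 N.
P_allow = P_cr/n = 34910/4.32 = 8081 N.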